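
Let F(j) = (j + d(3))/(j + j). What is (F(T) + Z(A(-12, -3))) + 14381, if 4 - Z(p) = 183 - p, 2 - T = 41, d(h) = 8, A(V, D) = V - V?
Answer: 1107787/78 ≈ 14202.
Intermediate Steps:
A(V, D) = 0
T = -39 (T = 2 - 1*41 = 2 - 41 = -39)
Z(p) = -179 + p (Z(p) = 4 - (183 - p) = 4 + (-183 + p) = -179 + p)
F(j) = (8 + j)/(2*j) (F(j) = (j + 8)/(j + j) = (8 + j)/((2*j)) = (8 + j)*(1/(2*j)) = (8 + j)/(2*j))
(F(T) + Z(A(-12, -3))) + 14381 = ((½)*(8 - 39)/(-39) + (-179 + 0)) + 14381 = ((½)*(-1/39)*(-31) - 179) + 14381 = (31/78 - 179) + 14381 = -13931/78 + 14381 = 1107787/78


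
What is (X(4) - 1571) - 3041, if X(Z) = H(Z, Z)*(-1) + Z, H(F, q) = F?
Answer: -4612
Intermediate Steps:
X(Z) = 0 (X(Z) = Z*(-1) + Z = -Z + Z = 0)
(X(4) - 1571) - 3041 = (0 - 1571) - 3041 = -1571 - 3041 = -4612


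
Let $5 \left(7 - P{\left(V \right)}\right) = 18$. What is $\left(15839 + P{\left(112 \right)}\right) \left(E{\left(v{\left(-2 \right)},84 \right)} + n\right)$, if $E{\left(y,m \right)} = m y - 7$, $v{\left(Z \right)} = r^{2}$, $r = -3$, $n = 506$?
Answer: $19882212$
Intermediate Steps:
$P{\left(V \right)} = \frac{17}{5}$ ($P{\left(V \right)} = 7 - \frac{18}{5} = \frac{17}{5}$)
$v{\left(Z \right)} = 9$ ($v{\left(Z \right)} = \left(-3\right)^{2} = 9$)
$E{\left(y,m \right)} = -7 + m y$
$\left(15839 + P{\left(112 \right)}\right) \left(E{\left(v{\left(-2 \right)},84 \right)} + n\right) = \left(15839 + \frac{17}{5}\right) \left(\left(-7 + 84 \cdot 9\right) + 506\right) = \frac{79212 \left(\left(-7 + 756\right) + 506\right)}{5} = \frac{79212 \left(749 + 506\right)}{5} = \frac{79212}{5} \cdot 1255 = 19882212$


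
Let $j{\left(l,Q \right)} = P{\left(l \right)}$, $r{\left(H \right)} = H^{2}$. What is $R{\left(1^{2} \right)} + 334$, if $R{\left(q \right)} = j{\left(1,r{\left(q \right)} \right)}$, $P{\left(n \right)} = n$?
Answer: $335$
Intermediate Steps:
$j{\left(l,Q \right)} = l$
$R{\left(q \right)} = 1$
$R{\left(1^{2} \right)} + 334 = 1 + 334 = 335$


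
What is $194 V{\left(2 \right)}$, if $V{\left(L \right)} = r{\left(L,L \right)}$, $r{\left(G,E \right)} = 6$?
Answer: $1164$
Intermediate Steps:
$V{\left(L \right)} = 6$
$194 V{\left(2 \right)} = 194 \cdot 6 = 1164$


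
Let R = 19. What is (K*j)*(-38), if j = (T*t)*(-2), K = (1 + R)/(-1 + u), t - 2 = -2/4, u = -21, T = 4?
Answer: -4560/11 ≈ -414.55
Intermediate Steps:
t = 3/2 (t = 2 - 2/4 = 2 - 2*¼ = 2 - ½ = 3/2 ≈ 1.5000)
K = -10/11 (K = (1 + 19)/(-1 - 21) = 20/(-22) = 20*(-1/22) = -10/11 ≈ -0.90909)
j = -12 (j = (4*(3/2))*(-2) = 6*(-2) = -12)
(K*j)*(-38) = -10/11*(-12)*(-38) = (120/11)*(-38) = -4560/11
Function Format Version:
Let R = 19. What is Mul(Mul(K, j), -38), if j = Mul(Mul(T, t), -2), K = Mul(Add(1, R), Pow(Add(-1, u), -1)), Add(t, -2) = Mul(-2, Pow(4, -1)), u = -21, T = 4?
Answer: Rational(-4560, 11) ≈ -414.55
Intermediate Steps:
t = Rational(3, 2) (t = Add(2, Mul(-2, Pow(4, -1))) = Add(2, Mul(-2, Rational(1, 4))) = Add(2, Rational(-1, 2)) = Rational(3, 2) ≈ 1.5000)
K = Rational(-10, 11) (K = Mul(Add(1, 19), Pow(Add(-1, -21), -1)) = Mul(20, Pow(-22, -1)) = Mul(20, Rational(-1, 22)) = Rational(-10, 11) ≈ -0.90909)
j = -12 (j = Mul(Mul(4, Rational(3, 2)), -2) = Mul(6, -2) = -12)
Mul(Mul(K, j), -38) = Mul(Mul(Rational(-10, 11), -12), -38) = Mul(Rational(120, 11), -38) = Rational(-4560, 11)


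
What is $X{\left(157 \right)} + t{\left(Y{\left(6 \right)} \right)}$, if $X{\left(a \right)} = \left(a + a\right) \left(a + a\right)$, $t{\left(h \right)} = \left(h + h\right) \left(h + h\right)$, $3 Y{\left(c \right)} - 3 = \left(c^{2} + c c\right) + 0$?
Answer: $101096$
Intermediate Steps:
$Y{\left(c \right)} = 1 + \frac{2 c^{2}}{3}$ ($Y{\left(c \right)} = 1 + \frac{\left(c^{2} + c c\right) + 0}{3} = 1 + \frac{\left(c^{2} + c^{2}\right) + 0}{3} = 1 + \frac{2 c^{2} + 0}{3} = 1 + \frac{2 c^{2}}{3}$)
$t{\left(h \right)} = 4 h^{2}$ ($t{\left(h \right)} = 2 h 2 h = 4 h^{2}$)
$X{\left(a \right)} = 4 a^{2}$ ($X{\left(a \right)} = 2 a 2 a = 4 a^{2}$)
$X{\left(157 \right)} + t{\left(Y{\left(6 \right)} \right)} = 4 \cdot 157^{2} + 4 \left(1 + \frac{2 \cdot 6^{2}}{3}\right)^{2} = 4 \cdot 24649 + 4 \left(1 + \frac{2}{3} \cdot 36\right)^{2} = 98596 + 4 \left(1 + 24\right)^{2} = 98596 + 4 \cdot 25^{2} = 98596 + 4 \cdot 625 = 98596 + 2500 = 101096$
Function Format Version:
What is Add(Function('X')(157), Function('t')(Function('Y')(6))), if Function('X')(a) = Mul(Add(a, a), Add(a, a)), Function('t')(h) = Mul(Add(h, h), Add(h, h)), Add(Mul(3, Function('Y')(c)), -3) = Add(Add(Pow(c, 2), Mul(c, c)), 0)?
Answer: 101096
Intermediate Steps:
Function('Y')(c) = Add(1, Mul(Rational(2, 3), Pow(c, 2))) (Function('Y')(c) = Add(1, Mul(Rational(1, 3), Add(Add(Pow(c, 2), Mul(c, c)), 0))) = Add(1, Mul(Rational(1, 3), Add(Add(Pow(c, 2), Pow(c, 2)), 0))) = Add(1, Mul(Rational(1, 3), Add(Mul(2, Pow(c, 2)), 0))) = Add(1, Mul(Rational(1, 3), Mul(2, Pow(c, 2)))) = Add(1, Mul(Rational(2, 3), Pow(c, 2))))
Function('t')(h) = Mul(4, Pow(h, 2)) (Function('t')(h) = Mul(Mul(2, h), Mul(2, h)) = Mul(4, Pow(h, 2)))
Function('X')(a) = Mul(4, Pow(a, 2)) (Function('X')(a) = Mul(Mul(2, a), Mul(2, a)) = Mul(4, Pow(a, 2)))
Add(Function('X')(157), Function('t')(Function('Y')(6))) = Add(Mul(4, Pow(157, 2)), Mul(4, Pow(Add(1, Mul(Rational(2, 3), Pow(6, 2))), 2))) = Add(Mul(4, 24649), Mul(4, Pow(Add(1, Mul(Rational(2, 3), 36)), 2))) = Add(98596, Mul(4, Pow(Add(1, 24), 2))) = Add(98596, Mul(4, Pow(25, 2))) = Add(98596, Mul(4, 625)) = Add(98596, 2500) = 101096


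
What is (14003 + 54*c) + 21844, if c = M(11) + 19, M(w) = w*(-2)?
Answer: 35685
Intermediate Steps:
M(w) = -2*w
c = -3 (c = -2*11 + 19 = -22 + 19 = -3)
(14003 + 54*c) + 21844 = (14003 + 54*(-3)) + 21844 = (14003 - 162) + 21844 = 13841 + 21844 = 35685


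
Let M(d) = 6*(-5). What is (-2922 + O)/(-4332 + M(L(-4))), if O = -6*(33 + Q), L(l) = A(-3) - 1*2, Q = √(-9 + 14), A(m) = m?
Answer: 520/727 + √5/727 ≈ 0.71834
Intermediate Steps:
Q = √5 ≈ 2.2361
L(l) = -5 (L(l) = -3 - 1*2 = -3 - 2 = -5)
M(d) = -30
O = -198 - 6*√5 (O = -6*(33 + √5) = -198 - 6*√5 ≈ -211.42)
(-2922 + O)/(-4332 + M(L(-4))) = (-2922 + (-198 - 6*√5))/(-4332 - 30) = (-3120 - 6*√5)/(-4362) = (-3120 - 6*√5)*(-1/4362) = 520/727 + √5/727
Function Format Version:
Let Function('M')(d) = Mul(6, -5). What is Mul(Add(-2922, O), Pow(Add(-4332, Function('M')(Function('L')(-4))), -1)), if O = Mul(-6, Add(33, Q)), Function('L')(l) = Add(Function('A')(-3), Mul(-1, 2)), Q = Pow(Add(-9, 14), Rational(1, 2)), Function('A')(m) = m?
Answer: Add(Rational(520, 727), Mul(Rational(1, 727), Pow(5, Rational(1, 2)))) ≈ 0.71834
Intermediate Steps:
Q = Pow(5, Rational(1, 2)) ≈ 2.2361
Function('L')(l) = -5 (Function('L')(l) = Add(-3, Mul(-1, 2)) = Add(-3, -2) = -5)
Function('M')(d) = -30
O = Add(-198, Mul(-6, Pow(5, Rational(1, 2)))) (O = Mul(-6, Add(33, Pow(5, Rational(1, 2)))) = Add(-198, Mul(-6, Pow(5, Rational(1, 2)))) ≈ -211.42)
Mul(Add(-2922, O), Pow(Add(-4332, Function('M')(Function('L')(-4))), -1)) = Mul(Add(-2922, Add(-198, Mul(-6, Pow(5, Rational(1, 2))))), Pow(Add(-4332, -30), -1)) = Mul(Add(-3120, Mul(-6, Pow(5, Rational(1, 2)))), Pow(-4362, -1)) = Mul(Add(-3120, Mul(-6, Pow(5, Rational(1, 2)))), Rational(-1, 4362)) = Add(Rational(520, 727), Mul(Rational(1, 727), Pow(5, Rational(1, 2))))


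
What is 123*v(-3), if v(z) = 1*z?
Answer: -369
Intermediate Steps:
v(z) = z
123*v(-3) = 123*(-3) = -369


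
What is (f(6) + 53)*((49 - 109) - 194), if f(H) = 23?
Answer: -19304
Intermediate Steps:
(f(6) + 53)*((49 - 109) - 194) = (23 + 53)*((49 - 109) - 194) = 76*(-60 - 194) = 76*(-254) = -19304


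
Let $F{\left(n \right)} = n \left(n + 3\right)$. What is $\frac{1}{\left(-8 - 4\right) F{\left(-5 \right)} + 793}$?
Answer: $\frac{1}{673} \approx 0.0014859$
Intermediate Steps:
$F{\left(n \right)} = n \left(3 + n\right)$
$\frac{1}{\left(-8 - 4\right) F{\left(-5 \right)} + 793} = \frac{1}{\left(-8 - 4\right) \left(- 5 \left(3 - 5\right)\right) + 793} = \frac{1}{- 12 \left(\left(-5\right) \left(-2\right)\right) + 793} = \frac{1}{\left(-12\right) 10 + 793} = \frac{1}{-120 + 793} = \frac{1}{673}$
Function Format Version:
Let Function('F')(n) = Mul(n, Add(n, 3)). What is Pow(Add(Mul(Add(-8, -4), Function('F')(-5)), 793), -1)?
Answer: Rational(1, 673) ≈ 0.0014859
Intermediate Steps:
Function('F')(n) = Mul(n, Add(3, n))
Pow(Add(Mul(Add(-8, -4), Function('F')(-5)), 793), -1) = Pow(Add(Mul(Add(-8, -4), Mul(-5, Add(3, -5))), 793), -1) = Pow(Add(Mul(-12, Mul(-5, -2)), 793), -1) = Pow(Add(Mul(-12, 10), 793), -1) = Pow(Add(-120, 793), -1) = Pow(673, -1) = Rational(1, 673)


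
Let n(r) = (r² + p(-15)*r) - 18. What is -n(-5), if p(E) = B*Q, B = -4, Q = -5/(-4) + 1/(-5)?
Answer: -28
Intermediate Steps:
Q = 21/20 (Q = -5*(-¼) + 1*(-⅕) = 5/4 - ⅕ = 21/20 ≈ 1.0500)
p(E) = -21/5 (p(E) = -4*21/20 = -21/5)
n(r) = -18 + r² - 21*r/5 (n(r) = (r² - 21*r/5) - 18 = -18 + r² - 21*r/5)
-n(-5) = -(-18 + (-5)² - 21/5*(-5)) = -(-18 + 25 + 21) = -1*28 = -28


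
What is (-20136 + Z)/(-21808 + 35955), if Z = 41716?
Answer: 21580/14147 ≈ 1.5254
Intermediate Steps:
(-20136 + Z)/(-21808 + 35955) = (-20136 + 41716)/(-21808 + 35955) = 21580/14147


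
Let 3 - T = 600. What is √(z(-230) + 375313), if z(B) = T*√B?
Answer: √(375313 - 597*I*√230) ≈ 612.67 - 7.389*I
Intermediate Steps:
T = -597 (T = 3 - 1*600 = 3 - 600 = -597)
z(B) = -597*√B
√(z(-230) + 375313) = √(-597*I*√230 + 375313) = √(375313 - 597*I*√230)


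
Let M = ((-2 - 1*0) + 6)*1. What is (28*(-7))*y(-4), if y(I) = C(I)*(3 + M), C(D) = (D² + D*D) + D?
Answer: -38416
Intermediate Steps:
C(D) = D + 2*D² (C(D) = (D² + D²) + D = 2*D² + D = D + 2*D²)
M = 4 (M = ((-2 + 0) + 6)*1 = (-2 + 6)*1 = 4*1 = 4)
y(I) = 7*I*(1 + 2*I) (y(I) = (I*(1 + 2*I))*(3 + 4) = (I*(1 + 2*I))*7 = 7*I*(1 + 2*I))
(28*(-7))*y(-4) = (28*(-7))*(7*(-4)*(1 + 2*(-4))) = -1372*(-4)*(1 - 8) = -1372*(-4)*(-7) = -196*196 = -38416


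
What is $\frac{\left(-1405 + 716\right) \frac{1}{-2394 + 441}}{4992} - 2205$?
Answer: $- \frac{1653644107}{749952} \approx -2205.0$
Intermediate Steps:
$\frac{\left(-1405 + 716\right) \frac{1}{-2394 + 441}}{4992} - 2205 = - \frac{689}{-1953} \cdot \frac{1}{4992} - 2205 = \left(-689\right) \left(- \frac{1}{1953}\right) \frac{1}{4992} - 2205 = \frac{689}{1953} \cdot \frac{1}{4992} - 2205 = \frac{53}{749952} - 2205 = - \frac{1653644107}{749952}$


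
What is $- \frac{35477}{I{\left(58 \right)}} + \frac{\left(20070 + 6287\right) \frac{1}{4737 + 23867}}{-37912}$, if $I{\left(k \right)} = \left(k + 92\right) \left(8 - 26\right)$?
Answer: $\frac{9618105984649}{731993522400} \approx 13.14$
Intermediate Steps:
$I{\left(k \right)} = -1656 - 18 k$ ($I{\left(k \right)} = \left(92 + k\right) \left(-18\right) = -1656 - 18 k$)
$- \frac{35477}{I{\left(58 \right)}} + \frac{\left(20070 + 6287\right) \frac{1}{4737 + 23867}}{-37912} = - \frac{35477}{-1656 - 1044} + \frac{\left(20070 + 6287\right) \frac{1}{4737 + 23867}}{-37912} = - \frac{35477}{-1656 - 1044} + \frac{26357}{28604} \left(- \frac{1}{37912}\right) = - \frac{35477}{-2700} + 26357 \cdot \frac{1}{28604} \left(- \frac{1}{37912}\right) = \left(-35477\right) \left(- \frac{1}{2700}\right) + \frac{26357}{28604} \left(- \frac{1}{37912}\right) = \frac{35477}{2700} - \frac{26357}{1084434848} = \frac{9618105984649}{731993522400}$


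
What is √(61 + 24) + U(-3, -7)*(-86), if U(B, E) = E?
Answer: 602 + √85 ≈ 611.22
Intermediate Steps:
√(61 + 24) + U(-3, -7)*(-86) = √(61 + 24) - 7*(-86) = √85 + 602 = 602 + √85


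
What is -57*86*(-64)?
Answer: 313728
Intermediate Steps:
-57*86*(-64) = -4902*(-64) = 313728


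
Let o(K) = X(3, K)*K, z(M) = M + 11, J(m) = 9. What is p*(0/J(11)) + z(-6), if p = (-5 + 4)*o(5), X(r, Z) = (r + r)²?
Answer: 5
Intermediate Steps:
X(r, Z) = 4*r² (X(r, Z) = (2*r)² = 4*r²)
z(M) = 11 + M
o(K) = 36*K (o(K) = (4*3²)*K = (4*9)*K = 36*K)
p = -180 (p = (-5 + 4)*(36*5) = -1*180 = -180)
p*(0/J(11)) + z(-6) = -0/9 + (11 - 6) = -0/9 + 5 = -180*0 + 5 = 0 + 5 = 5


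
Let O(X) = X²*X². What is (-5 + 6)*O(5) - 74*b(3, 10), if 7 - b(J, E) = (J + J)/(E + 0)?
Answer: 757/5 ≈ 151.40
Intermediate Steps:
O(X) = X⁴
b(J, E) = 7 - 2*J/E (b(J, E) = 7 - (J + J)/(E + 0) = 7 - 2*J/E)
(-5 + 6)*O(5) - 74*b(3, 10) = (-5 + 6)*5⁴ - 74*(7 - 2*3/10) = 1*625 - 74*(7 - 2*3*⅒) = 625 - 74*(7 - ⅗) = 625 - 74*32/5 = 625 - 2368/5 = 757/5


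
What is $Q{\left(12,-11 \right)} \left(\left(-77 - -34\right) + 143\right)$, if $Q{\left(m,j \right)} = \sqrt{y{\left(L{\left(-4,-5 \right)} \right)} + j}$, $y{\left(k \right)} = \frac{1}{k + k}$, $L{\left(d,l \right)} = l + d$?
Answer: $\frac{50 i \sqrt{398}}{3} \approx 332.5 i$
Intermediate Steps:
$L{\left(d,l \right)} = d + l$
$y{\left(k \right)} = \frac{1}{2 k}$
$Q{\left(m,j \right)} = \sqrt{- \frac{1}{18} + j}$ ($Q{\left(m,j \right)} = \sqrt{\frac{1}{2 \left(-4 - 5\right)} + j} = \sqrt{\frac{1}{2 \left(-9\right)} + j} = \sqrt{\frac{1}{2} \left(- \frac{1}{9}\right) + j} = \sqrt{- \frac{1}{18} + j}$)
$Q{\left(12,-11 \right)} \left(\left(-77 - -34\right) + 143\right) = \frac{\sqrt{-2 + 36 \left(-11\right)}}{6} \left(\left(-77 - -34\right) + 143\right) = \frac{\sqrt{-2 - 396}}{6} \left(\left(-77 + 34\right) + 143\right) = \frac{\sqrt{-398}}{6} \left(-43 + 143\right) = \frac{i \sqrt{398}}{6} \cdot 100 = \frac{50 i \sqrt{398}}{3}$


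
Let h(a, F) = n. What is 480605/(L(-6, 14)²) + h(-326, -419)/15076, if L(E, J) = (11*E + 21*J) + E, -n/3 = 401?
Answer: 898289041/92875698 ≈ 9.6720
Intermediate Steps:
n = -1203 (n = -3*401 = -1203)
L(E, J) = 12*E + 21*J
h(a, F) = -1203
480605/(L(-6, 14)²) + h(-326, -419)/15076 = 480605/((12*(-6) + 21*14)²) - 1203/15076 = 480605/((-72 + 294)²) - 1203*1/15076 = 480605/(222²) - 1203/15076 = 480605/49284 - 1203/15076 = 898289041/92875698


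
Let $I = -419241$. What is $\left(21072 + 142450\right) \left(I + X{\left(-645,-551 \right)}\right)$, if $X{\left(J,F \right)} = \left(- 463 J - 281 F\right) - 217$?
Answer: $5561056176$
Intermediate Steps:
$X{\left(J,F \right)} = -217 - 463 J - 281 F$
$\left(21072 + 142450\right) \left(I + X{\left(-645,-551 \right)}\right) = \left(21072 + 142450\right) \left(-419241 - -453249\right) = 163522 \left(-419241 + \left(-217 + 298635 + 154831\right)\right) = 163522 \left(-419241 + 453249\right) = 163522 \cdot 34008 = 5561056176$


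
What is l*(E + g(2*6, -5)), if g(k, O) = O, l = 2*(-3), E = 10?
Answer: -30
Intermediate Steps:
l = -6
l*(E + g(2*6, -5)) = -6*(10 - 5) = -6*5 = -30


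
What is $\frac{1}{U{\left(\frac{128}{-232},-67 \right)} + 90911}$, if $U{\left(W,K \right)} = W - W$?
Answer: $\frac{1}{90911} \approx 1.1 \cdot 10^{-5}$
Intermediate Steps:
$U{\left(W,K \right)} = 0$
$\frac{1}{U{\left(\frac{128}{-232},-67 \right)} + 90911} = \frac{1}{0 + 90911} = \frac{1}{90911}$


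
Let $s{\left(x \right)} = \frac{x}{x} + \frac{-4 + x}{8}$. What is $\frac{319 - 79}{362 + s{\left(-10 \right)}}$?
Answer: $\frac{192}{289} \approx 0.66436$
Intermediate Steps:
$s{\left(x \right)} = \frac{1}{2} + \frac{x}{8}$ ($s{\left(x \right)} = 1 + \left(-4 + x\right) \frac{1}{8} = 1 + \left(- \frac{1}{2} + \frac{x}{8}\right) = \frac{1}{2} + \frac{x}{8}$)
$\frac{319 - 79}{362 + s{\left(-10 \right)}} = \frac{319 - 79}{362 + \left(\frac{1}{2} + \frac{1}{8} \left(-10\right)\right)} = \frac{240}{362 + \left(\frac{1}{2} - \frac{5}{4}\right)} = \frac{240}{362 - \frac{3}{4}} = \frac{240}{\frac{1445}{4}} = 240 \cdot \frac{4}{1445} = \frac{192}{289}$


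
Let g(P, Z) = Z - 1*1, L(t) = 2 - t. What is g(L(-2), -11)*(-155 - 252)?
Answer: 4884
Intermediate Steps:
g(P, Z) = -1 + Z (g(P, Z) = Z - 1 = -1 + Z)
g(L(-2), -11)*(-155 - 252) = (-1 - 11)*(-155 - 252) = -12*(-407) = 4884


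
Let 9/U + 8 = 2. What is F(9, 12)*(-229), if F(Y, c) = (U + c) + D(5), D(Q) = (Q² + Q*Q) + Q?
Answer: -29999/2 ≈ -15000.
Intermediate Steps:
D(Q) = Q + 2*Q² (D(Q) = (Q² + Q²) + Q = 2*Q² + Q = Q + 2*Q²)
U = -3/2 (U = 9/(-8 + 2) = 9/(-6) = 9*(-⅙) = -3/2 ≈ -1.5000)
F(Y, c) = 107/2 + c (F(Y, c) = (-3/2 + c) + 5*(1 + 2*5) = (-3/2 + c) + 5*(1 + 10) = (-3/2 + c) + 5*11 = (-3/2 + c) + 55 = 107/2 + c)
F(9, 12)*(-229) = (107/2 + 12)*(-229) = (131/2)*(-229) = -29999/2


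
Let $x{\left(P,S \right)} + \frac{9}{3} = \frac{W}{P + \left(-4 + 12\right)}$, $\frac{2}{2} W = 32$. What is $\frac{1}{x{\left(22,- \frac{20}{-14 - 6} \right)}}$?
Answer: $- \frac{15}{29} \approx -0.51724$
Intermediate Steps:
$W = 32$
$x{\left(P,S \right)} = -3 + \frac{32}{8 + P}$ ($x{\left(P,S \right)} = -3 + \frac{32}{P + \left(-4 + 12\right)} = -3 + \frac{32}{P + 8} = -3 + \frac{32}{8 + P}$)
$\frac{1}{x{\left(22,- \frac{20}{-14 - 6} \right)}} = \frac{1}{\frac{1}{8 + 22} \left(8 - 66\right)} = \frac{1}{\frac{1}{30} \left(8 - 66\right)} = \frac{1}{\frac{1}{30} \left(-58\right)} = \frac{1}{- \frac{29}{15}} = - \frac{15}{29}$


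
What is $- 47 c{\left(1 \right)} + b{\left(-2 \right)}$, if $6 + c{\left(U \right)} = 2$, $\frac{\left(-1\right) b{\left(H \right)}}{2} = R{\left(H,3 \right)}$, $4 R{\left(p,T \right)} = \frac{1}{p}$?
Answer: $\frac{753}{4} \approx 188.25$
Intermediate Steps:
$R{\left(p,T \right)} = \frac{1}{4 p}$
$b{\left(H \right)} = - \frac{1}{2 H}$ ($b{\left(H \right)} = - 2 \frac{1}{4 H} = - \frac{1}{2 H}$)
$c{\left(U \right)} = -4$ ($c{\left(U \right)} = -6 + 2 = -4$)
$- 47 c{\left(1 \right)} + b{\left(-2 \right)} = \left(-47\right) \left(-4\right) - \frac{1}{2 \left(-2\right)} = 188 - - \frac{1}{4} = 188 + \frac{1}{4} = \frac{753}{4}$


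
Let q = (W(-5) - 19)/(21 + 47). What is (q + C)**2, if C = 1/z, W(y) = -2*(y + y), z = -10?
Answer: 841/115600 ≈ 0.0072751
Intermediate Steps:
W(y) = -4*y
q = 1/68 (q = (-4*(-5) - 19)/(21 + 47) = (20 - 19)/68 = 1*(1/68) = 1/68 ≈ 0.014706)
C = -1/10 (C = 1/(-10) = -1/10 ≈ -0.10000)
(q + C)**2 = (1/68 - 1/10)**2 = (-29/340)**2 = 841/115600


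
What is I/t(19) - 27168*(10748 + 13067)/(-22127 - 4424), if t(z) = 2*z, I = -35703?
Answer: 23638274607/1008938 ≈ 23429.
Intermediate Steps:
I/t(19) - 27168*(10748 + 13067)/(-22127 - 4424) = -35703/(2*19) - 27168*(10748 + 13067)/(-22127 - 4424) = -35703/38 - 27168/((-26551/23815)) = -35703*1/38 - 27168/((-26551*1/23815)) = -35703/38 - 27168/(-26551/23815) = -35703/38 - 27168*(-23815/26551) = -35703/38 + 647005920/26551 = 23638274607/1008938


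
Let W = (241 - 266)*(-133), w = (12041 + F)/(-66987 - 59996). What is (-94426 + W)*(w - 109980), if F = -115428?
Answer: 1272269826905253/126983 ≈ 1.0019e+10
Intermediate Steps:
w = 103387/126983 (w = (12041 - 115428)/(-66987 - 59996) = -103387/(-126983) = -103387*(-1/126983) = 103387/126983 ≈ 0.81418)
W = 3325 (W = -25*(-133) = 3325)
(-94426 + W)*(w - 109980) = (-94426 + 3325)*(103387/126983 - 109980) = -91101*(-13965486953/126983) = 1272269826905253/126983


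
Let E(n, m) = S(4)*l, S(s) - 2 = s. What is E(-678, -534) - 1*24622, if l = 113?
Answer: -23944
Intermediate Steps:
S(s) = 2 + s
E(n, m) = 678 (E(n, m) = (2 + 4)*113 = 6*113 = 678)
E(-678, -534) - 1*24622 = 678 - 1*24622 = 678 - 24622 = -23944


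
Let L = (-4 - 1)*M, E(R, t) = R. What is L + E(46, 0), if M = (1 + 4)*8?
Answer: -154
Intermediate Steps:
M = 40 (M = 5*8 = 40)
L = -200 (L = (-4 - 1)*40 = -5*40 = -200)
L + E(46, 0) = -200 + 46 = -154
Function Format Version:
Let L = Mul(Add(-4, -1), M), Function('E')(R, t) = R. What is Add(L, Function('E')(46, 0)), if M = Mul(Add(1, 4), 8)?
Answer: -154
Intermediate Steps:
M = 40 (M = Mul(5, 8) = 40)
L = -200 (L = Mul(Add(-4, -1), 40) = Mul(-5, 40) = -200)
Add(L, Function('E')(46, 0)) = Add(-200, 46) = -154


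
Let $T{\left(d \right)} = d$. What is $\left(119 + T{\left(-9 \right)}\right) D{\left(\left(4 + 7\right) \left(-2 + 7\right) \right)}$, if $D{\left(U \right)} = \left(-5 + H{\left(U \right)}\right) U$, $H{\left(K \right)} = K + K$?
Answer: $635250$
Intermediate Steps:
$H{\left(K \right)} = 2 K$
$D{\left(U \right)} = U \left(-5 + 2 U\right)$ ($D{\left(U \right)} = \left(-5 + 2 U\right) U = U \left(-5 + 2 U\right)$)
$\left(119 + T{\left(-9 \right)}\right) D{\left(\left(4 + 7\right) \left(-2 + 7\right) \right)} = \left(119 - 9\right) \left(4 + 7\right) \left(-2 + 7\right) \left(-5 + 2 \left(4 + 7\right) \left(-2 + 7\right)\right) = 110 \cdot 11 \cdot 5 \left(-5 + 2 \cdot 11 \cdot 5\right) = 110 \cdot 55 \left(-5 + 2 \cdot 55\right) = 110 \cdot 55 \left(-5 + 110\right) = 110 \cdot 55 \cdot 105 = 110 \cdot 5775 = 635250$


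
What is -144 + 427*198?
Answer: 84402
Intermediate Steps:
-144 + 427*198 = -144 + 84546 = 84402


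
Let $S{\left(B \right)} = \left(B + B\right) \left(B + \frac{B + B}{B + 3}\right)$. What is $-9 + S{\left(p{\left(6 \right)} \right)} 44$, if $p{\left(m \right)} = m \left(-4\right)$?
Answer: $\frac{320961}{7} \approx 45852.0$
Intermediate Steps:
$p{\left(m \right)} = - 4 m$
$S{\left(B \right)} = 2 B \left(B + \frac{2 B}{3 + B}\right)$
$-9 + S{\left(p{\left(6 \right)} \right)} 44 = -9 + \frac{2 \left(\left(-4\right) 6\right)^{2} \left(5 - 24\right)}{3 - 24} \cdot 44 = -9 + \frac{2 \left(-24\right)^{2} \left(5 - 24\right)}{3 - 24} \cdot 44 = -9 + 2 \cdot 576 \frac{1}{-21} \left(-19\right) 44 = -9 + 2 \cdot 576 \left(- \frac{1}{21}\right) \left(-19\right) 44 = -9 + \frac{7296}{7} \cdot 44 = -9 + \frac{321024}{7} = \frac{320961}{7}$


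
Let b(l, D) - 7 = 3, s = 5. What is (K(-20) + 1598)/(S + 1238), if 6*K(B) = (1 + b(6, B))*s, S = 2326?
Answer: 9643/21384 ≈ 0.45094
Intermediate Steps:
b(l, D) = 10 (b(l, D) = 7 + 3 = 10)
K(B) = 55/6 (K(B) = ((1 + 10)*5)/6 = (11*5)/6 = (⅙)*55 = 55/6)
(K(-20) + 1598)/(S + 1238) = (55/6 + 1598)/(2326 + 1238) = (9643/6)/3564 = (9643/6)*(1/3564) = 9643/21384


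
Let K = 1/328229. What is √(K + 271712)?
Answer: √29272695720665221/328229 ≈ 521.26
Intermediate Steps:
K = 1/328229 ≈ 3.0467e-6
√(K + 271712) = √(1/328229 + 271712) = √(89183758049/328229) = √29272695720665221/328229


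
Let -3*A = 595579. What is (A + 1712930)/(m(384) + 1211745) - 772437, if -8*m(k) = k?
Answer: -2807874243556/3635091 ≈ -7.7244e+5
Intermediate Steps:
A = -595579/3 (A = -⅓*595579 = -595579/3 ≈ -1.9853e+5)
m(k) = -k/8
(A + 1712930)/(m(384) + 1211745) - 772437 = (-595579/3 + 1712930)/(-⅛*384 + 1211745) - 772437 = 4543211/(3*(-48 + 1211745)) - 772437 = (4543211/3)/1211697 - 772437 = (4543211/3)*(1/1211697) - 772437 = 4543211/3635091 - 772437 = -2807874243556/3635091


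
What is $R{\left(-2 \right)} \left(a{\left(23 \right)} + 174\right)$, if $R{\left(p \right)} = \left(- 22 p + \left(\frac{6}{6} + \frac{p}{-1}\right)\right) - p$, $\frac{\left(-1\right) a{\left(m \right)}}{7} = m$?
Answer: $637$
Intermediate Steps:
$a{\left(m \right)} = - 7 m$
$R{\left(p \right)} = 1 - 24 p$ ($R{\left(p \right)} = \left(- 22 p + \left(6 \cdot \frac{1}{6} + p \left(-1\right)\right)\right) - p = \left(- 22 p - \left(-1 + p\right)\right) - p = \left(1 - 23 p\right) - p = 1 - 24 p$)
$R{\left(-2 \right)} \left(a{\left(23 \right)} + 174\right) = \left(1 - -48\right) \left(\left(-7\right) 23 + 174\right) = \left(1 + 48\right) \left(-161 + 174\right) = 49 \cdot 13 = 637$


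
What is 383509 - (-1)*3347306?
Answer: 3730815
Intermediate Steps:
383509 - (-1)*3347306 = 383509 - 1*(-3347306) = 383509 + 3347306 = 3730815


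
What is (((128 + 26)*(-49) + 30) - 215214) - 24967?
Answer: -247697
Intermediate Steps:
(((128 + 26)*(-49) + 30) - 215214) - 24967 = ((154*(-49) + 30) - 215214) - 24967 = ((-7546 + 30) - 215214) - 24967 = (-7516 - 215214) - 24967 = -222730 - 24967 = -247697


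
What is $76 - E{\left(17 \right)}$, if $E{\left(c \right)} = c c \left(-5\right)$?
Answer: $1521$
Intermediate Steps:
$E{\left(c \right)} = - 5 c^{2}$ ($E{\left(c \right)} = c^{2} \left(-5\right) = - 5 c^{2}$)
$76 - E{\left(17 \right)} = 76 - - 5 \cdot 17^{2} = 76 - \left(-5\right) 289 = 76 - -1445 = 76 + 1445 = 1521$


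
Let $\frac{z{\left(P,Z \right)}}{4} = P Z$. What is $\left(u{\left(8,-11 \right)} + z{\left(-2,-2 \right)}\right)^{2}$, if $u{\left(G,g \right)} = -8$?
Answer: $64$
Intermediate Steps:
$z{\left(P,Z \right)} = 4 P Z$
$\left(u{\left(8,-11 \right)} + z{\left(-2,-2 \right)}\right)^{2} = \left(-8 + 4 \left(-2\right) \left(-2\right)\right)^{2} = \left(-8 + 16\right)^{2} = 8^{2} = 64$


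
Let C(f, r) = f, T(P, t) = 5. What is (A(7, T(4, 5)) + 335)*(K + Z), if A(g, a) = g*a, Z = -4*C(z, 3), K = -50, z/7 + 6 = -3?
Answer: 74740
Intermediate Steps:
z = -63 (z = -42 + 7*(-3) = -42 - 21 = -63)
Z = 252 (Z = -4*(-63) = 252)
A(g, a) = a*g
(A(7, T(4, 5)) + 335)*(K + Z) = (5*7 + 335)*(-50 + 252) = (35 + 335)*202 = 370*202 = 74740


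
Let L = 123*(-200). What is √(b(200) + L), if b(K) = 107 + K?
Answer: I*√24293 ≈ 155.86*I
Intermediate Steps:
L = -24600
√(b(200) + L) = √((107 + 200) - 24600) = √(307 - 24600) = √(-24293) = I*√24293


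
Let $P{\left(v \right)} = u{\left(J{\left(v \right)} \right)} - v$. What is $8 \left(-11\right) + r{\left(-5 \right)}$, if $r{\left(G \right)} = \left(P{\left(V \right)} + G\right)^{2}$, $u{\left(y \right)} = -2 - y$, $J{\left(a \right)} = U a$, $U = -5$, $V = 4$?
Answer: $-7$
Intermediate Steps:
$J{\left(a \right)} = - 5 a$
$P{\left(v \right)} = -2 + 4 v$ ($P{\left(v \right)} = \left(-2 - - 5 v\right) - v = \left(-2 + 5 v\right) - v = -2 + 4 v$)
$r{\left(G \right)} = \left(14 + G\right)^{2}$ ($r{\left(G \right)} = \left(\left(-2 + 4 \cdot 4\right) + G\right)^{2} = \left(\left(-2 + 16\right) + G\right)^{2} = \left(14 + G\right)^{2}$)
$8 \left(-11\right) + r{\left(-5 \right)} = 8 \left(-11\right) + \left(14 - 5\right)^{2} = -88 + 9^{2} = -88 + 81 = -7$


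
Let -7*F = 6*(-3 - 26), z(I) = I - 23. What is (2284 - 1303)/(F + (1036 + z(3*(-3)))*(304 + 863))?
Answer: 2289/2733950 ≈ 0.00083725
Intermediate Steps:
z(I) = -23 + I
F = 174/7 (F = -6*(-3 - 26)/7 = -6*(-29)/7 = -⅐*(-174) = 174/7 ≈ 24.857)
(2284 - 1303)/(F + (1036 + z(3*(-3)))*(304 + 863)) = (2284 - 1303)/(174/7 + (1036 + (-23 + 3*(-3)))*(304 + 863)) = 981/(174/7 + (1036 + (-23 - 9))*1167) = 981/(174/7 + (1036 - 32)*1167) = 981/(174/7 + 1004*1167) = 981/(174/7 + 1171668) = 981/(8201850/7) = 981*(7/8201850) = 2289/2733950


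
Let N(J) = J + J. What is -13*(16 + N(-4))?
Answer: -104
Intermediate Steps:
N(J) = 2*J
-13*(16 + N(-4)) = -13*(16 + 2*(-4)) = -13*(16 - 8) = -13*8 = -104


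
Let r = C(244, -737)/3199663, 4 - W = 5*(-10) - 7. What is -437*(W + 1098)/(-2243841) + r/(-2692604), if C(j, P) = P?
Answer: 4363566500698977133/19331644728024888132 ≈ 0.22572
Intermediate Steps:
W = 61 (W = 4 - (5*(-10) - 7) = 4 - (-50 - 7) = 4 - 1*(-57) = 4 + 57 = 61)
r = -737/3199663 ≈ -0.00023034
-437*(W + 1098)/(-2243841) + r/(-2692604) = -437*(61 + 1098)/(-2243841) - 737/3199663/(-2692604) = -437*1159*(-1/2243841) - 737/3199663*(-1/2692604) = -506483*(-1/2243841) + 737/8615425392452 = 506483/2243841 + 737/8615425392452 = 4363566500698977133/19331644728024888132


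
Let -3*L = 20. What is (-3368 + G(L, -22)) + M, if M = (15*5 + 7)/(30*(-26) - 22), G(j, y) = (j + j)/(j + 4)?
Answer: -1348604/401 ≈ -3363.1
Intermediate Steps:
L = -20/3 (L = -⅓*20 = -20/3 ≈ -6.6667)
G(j, y) = 2*j/(4 + j) (G(j, y) = (2*j)/(4 + j) = 2*j/(4 + j))
M = -41/401 (M = (75 + 7)/(-780 - 22) = 82/(-802) = 82*(-1/802) = -41/401 ≈ -0.10224)
(-3368 + G(L, -22)) + M = (-3368 + 2*(-20/3)/(4 - 20/3)) - 41/401 = (-3368 + 2*(-20/3)/(-8/3)) - 41/401 = (-3368 + 2*(-20/3)*(-3/8)) - 41/401 = (-3368 + 5) - 41/401 = -3363 - 41/401 = -1348604/401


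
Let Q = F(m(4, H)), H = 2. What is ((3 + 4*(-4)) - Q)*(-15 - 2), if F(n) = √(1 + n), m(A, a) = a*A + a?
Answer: 221 + 17*√11 ≈ 277.38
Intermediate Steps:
m(A, a) = a + A*a (m(A, a) = A*a + a = a + A*a)
Q = √11 (Q = √(1 + 2*(1 + 4)) = √(1 + 2*5) = √(1 + 10) = √11 ≈ 3.3166)
((3 + 4*(-4)) - Q)*(-15 - 2) = ((3 + 4*(-4)) - √11)*(-15 - 2) = ((3 - 16) - √11)*(-17) = (-13 - √11)*(-17) = 221 + 17*√11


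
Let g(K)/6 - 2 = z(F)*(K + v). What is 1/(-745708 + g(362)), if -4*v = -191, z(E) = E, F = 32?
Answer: -1/667024 ≈ -1.4992e-6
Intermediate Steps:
v = 191/4 (v = -¼*(-191) = 191/4 ≈ 47.750)
g(K) = 9180 + 192*K (g(K) = 12 + 6*(32*(K + 191/4)) = 12 + 6*(32*(191/4 + K)) = 12 + 6*(1528 + 32*K) = 12 + (9168 + 192*K) = 9180 + 192*K)
1/(-745708 + g(362)) = 1/(-745708 + (9180 + 192*362)) = 1/(-745708 + (9180 + 69504)) = 1/(-745708 + 78684) = 1/(-667024) = -1/667024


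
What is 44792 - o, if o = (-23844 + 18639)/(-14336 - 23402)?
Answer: 1690355291/37738 ≈ 44792.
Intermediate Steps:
o = 5205/37738 (o = -5205/(-37738) = -5205*(-1/37738) = 5205/37738 ≈ 0.13792)
44792 - o = 44792 - 1*5205/37738 = 44792 - 5205/37738 = 1690355291/37738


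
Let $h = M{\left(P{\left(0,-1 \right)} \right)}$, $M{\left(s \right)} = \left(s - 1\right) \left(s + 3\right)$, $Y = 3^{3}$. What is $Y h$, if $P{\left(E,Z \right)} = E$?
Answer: $-81$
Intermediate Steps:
$Y = 27$
$M{\left(s \right)} = \left(-1 + s\right) \left(3 + s\right)$
$h = -3$ ($h = -3 + 0^{2} + 2 \cdot 0 = -3 + 0 + 0 = -3$)
$Y h = 27 \left(-3\right) = -81$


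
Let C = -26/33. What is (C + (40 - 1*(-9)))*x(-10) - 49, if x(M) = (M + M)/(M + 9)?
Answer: 30203/33 ≈ 915.24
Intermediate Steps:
x(M) = 2*M/(9 + M) (x(M) = (2*M)/(9 + M) = 2*M/(9 + M))
C = -26/33 (C = -26*1/33 = -26/33 ≈ -0.78788)
(C + (40 - 1*(-9)))*x(-10) - 49 = (-26/33 + (40 - 1*(-9)))*(2*(-10)/(9 - 10)) - 49 = (-26/33 + (40 + 9))*(2*(-10)/(-1)) - 49 = (-26/33 + 49)*(2*(-10)*(-1)) - 49 = (1591/33)*20 - 49 = 31820/33 - 49 = 30203/33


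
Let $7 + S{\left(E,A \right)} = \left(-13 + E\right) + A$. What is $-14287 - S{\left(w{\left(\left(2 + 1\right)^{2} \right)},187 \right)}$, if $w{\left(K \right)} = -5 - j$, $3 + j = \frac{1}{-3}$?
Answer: $- \frac{43357}{3} \approx -14452.0$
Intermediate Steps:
$j = - \frac{10}{3}$ ($j = -3 + \frac{1}{-3} = -3 - \frac{1}{3} = - \frac{10}{3} \approx -3.3333$)
$w{\left(K \right)} = - \frac{5}{3}$ ($w{\left(K \right)} = -5 - - \frac{10}{3} = -5 + \frac{10}{3} = - \frac{5}{3}$)
$S{\left(E,A \right)} = -20 + A + E$ ($S{\left(E,A \right)} = -7 + \left(\left(-13 + E\right) + A\right) = -7 + \left(-13 + A + E\right) = -20 + A + E$)
$-14287 - S{\left(w{\left(\left(2 + 1\right)^{2} \right)},187 \right)} = -14287 - \left(-20 + 187 - \frac{5}{3}\right) = -14287 - \frac{496}{3} = - \frac{43357}{3}$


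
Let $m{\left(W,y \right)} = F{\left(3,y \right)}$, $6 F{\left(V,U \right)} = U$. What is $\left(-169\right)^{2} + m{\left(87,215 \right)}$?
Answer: $\frac{171581}{6} \approx 28597.0$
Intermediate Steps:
$F{\left(V,U \right)} = \frac{U}{6}$
$m{\left(W,y \right)} = \frac{y}{6}$
$\left(-169\right)^{2} + m{\left(87,215 \right)} = \left(-169\right)^{2} + \frac{1}{6} \cdot 215 = 28561 + \frac{215}{6} = \frac{171581}{6}$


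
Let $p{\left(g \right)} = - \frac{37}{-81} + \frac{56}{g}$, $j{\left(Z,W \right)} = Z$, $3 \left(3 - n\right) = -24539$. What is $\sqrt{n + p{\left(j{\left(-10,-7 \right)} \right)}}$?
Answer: $\frac{\sqrt{16559485}}{45} \approx 90.43$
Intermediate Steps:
$n = \frac{24548}{3}$ ($n = 3 - - \frac{24539}{3} = 3 + \frac{24539}{3} = \frac{24548}{3} \approx 8182.7$)
$p{\left(g \right)} = \frac{37}{81} + \frac{56}{g}$ ($p{\left(g \right)} = \left(-37\right) \left(- \frac{1}{81}\right) + \frac{56}{g} = \frac{37}{81} + \frac{56}{g}$)
$\sqrt{n + p{\left(j{\left(-10,-7 \right)} \right)}} = \sqrt{\frac{24548}{3} + \left(\frac{37}{81} + \frac{56}{-10}\right)} = \sqrt{\frac{24548}{3} + \left(\frac{37}{81} + 56 \left(- \frac{1}{10}\right)\right)} = \sqrt{\frac{24548}{3} + \left(\frac{37}{81} - \frac{28}{5}\right)} = \sqrt{\frac{24548}{3} - \frac{2083}{405}} = \sqrt{\frac{3311897}{405}} = \frac{\sqrt{16559485}}{45}$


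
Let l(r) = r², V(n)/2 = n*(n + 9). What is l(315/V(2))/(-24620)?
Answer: -19845/9532864 ≈ -0.0020817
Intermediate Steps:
V(n) = 2*n*(9 + n) (V(n) = 2*(n*(n + 9)) = 2*(n*(9 + n)) = 2*n*(9 + n))
l(315/V(2))/(-24620) = (315/((2*2*(9 + 2))))²/(-24620) = (315/((2*2*11)))²*(-1/24620) = (315/44)²*(-1/24620) = (99225/1936)*(-1/24620) = -19845/9532864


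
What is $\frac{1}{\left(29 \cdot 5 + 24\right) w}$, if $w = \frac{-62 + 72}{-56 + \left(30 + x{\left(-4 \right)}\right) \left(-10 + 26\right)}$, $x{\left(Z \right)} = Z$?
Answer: $\frac{36}{169} \approx 0.21302$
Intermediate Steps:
$w = \frac{1}{36}$ ($w = \frac{-62 + 72}{-56 + \left(30 - 4\right) \left(-10 + 26\right)} = \frac{10}{-56 + 26 \cdot 16} = \frac{10}{-56 + 416} = \frac{10}{360} = 10 \cdot \frac{1}{360} = \frac{1}{36} \approx 0.027778$)
$\frac{1}{\left(29 \cdot 5 + 24\right) w} = \frac{1}{\left(29 \cdot 5 + 24\right) \frac{1}{36}} = \frac{1}{\left(145 + 24\right) \frac{1}{36}} = \frac{1}{169 \cdot \frac{1}{36}} = \frac{1}{\frac{169}{36}} = \frac{36}{169}$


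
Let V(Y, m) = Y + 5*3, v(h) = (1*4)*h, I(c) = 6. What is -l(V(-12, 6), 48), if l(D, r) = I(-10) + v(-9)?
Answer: 30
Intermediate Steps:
v(h) = 4*h
V(Y, m) = 15 + Y (V(Y, m) = Y + 15 = 15 + Y)
l(D, r) = -30 (l(D, r) = 6 + 4*(-9) = 6 - 36 = -30)
-l(V(-12, 6), 48) = -1*(-30) = 30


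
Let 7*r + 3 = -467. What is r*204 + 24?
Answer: -95712/7 ≈ -13673.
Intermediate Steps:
r = -470/7 (r = -3/7 + (1/7)*(-467) = -3/7 - 467/7 = -470/7 ≈ -67.143)
r*204 + 24 = -470/7*204 + 24 = -95880/7 + 24 = -95712/7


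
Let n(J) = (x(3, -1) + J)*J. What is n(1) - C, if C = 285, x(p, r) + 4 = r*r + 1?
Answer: -286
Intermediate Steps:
x(p, r) = -3 + r² (x(p, r) = -4 + (r*r + 1) = -4 + (r² + 1) = -4 + (1 + r²) = -3 + r²)
n(J) = J*(-2 + J) (n(J) = ((-3 + (-1)²) + J)*J = ((-3 + 1) + J)*J = (-2 + J)*J = J*(-2 + J))
n(1) - C = 1*(-2 + 1) - 1*285 = 1*(-1) - 285 = -1 - 285 = -286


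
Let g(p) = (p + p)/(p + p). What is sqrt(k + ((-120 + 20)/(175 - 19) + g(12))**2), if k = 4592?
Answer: 38*sqrt(4837)/39 ≈ 67.765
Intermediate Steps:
g(p) = 1 (g(p) = (2*p)/((2*p)) = (2*p)*(1/(2*p)) = 1)
sqrt(k + ((-120 + 20)/(175 - 19) + g(12))**2) = sqrt(4592 + ((-120 + 20)/(175 - 19) + 1)**2) = sqrt(4592 + (-100/156 + 1)**2) = sqrt(4592 + (-100*1/156 + 1)**2) = sqrt(4592 + (-25/39 + 1)**2) = sqrt(4592 + (14/39)**2) = sqrt(4592 + 196/1521) = sqrt(6984628/1521) = 38*sqrt(4837)/39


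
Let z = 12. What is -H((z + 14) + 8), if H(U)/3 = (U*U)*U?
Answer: -117912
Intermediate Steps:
H(U) = 3*U³ (H(U) = 3*((U*U)*U) = 3*(U²*U) = 3*U³)
-H((z + 14) + 8) = -3*((12 + 14) + 8)³ = -3*(26 + 8)³ = -3*34³ = -3*39304 = -1*117912 = -117912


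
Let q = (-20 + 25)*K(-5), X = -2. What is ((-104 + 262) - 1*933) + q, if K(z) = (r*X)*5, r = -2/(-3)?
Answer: -2425/3 ≈ -808.33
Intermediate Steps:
r = 2/3 (r = -2*(-1/3) = 2/3 ≈ 0.66667)
K(z) = -20/3 (K(z) = ((2/3)*(-2))*5 = -4/3*5 = -20/3)
q = -100/3 (q = (-20 + 25)*(-20/3) = 5*(-20/3) = -100/3 ≈ -33.333)
((-104 + 262) - 1*933) + q = ((-104 + 262) - 1*933) - 100/3 = (158 - 933) - 100/3 = -775 - 100/3 = -2425/3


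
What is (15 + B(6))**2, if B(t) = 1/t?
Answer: 8281/36 ≈ 230.03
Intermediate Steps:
(15 + B(6))**2 = (15 + 1/6)**2 = (91/6)**2 = 8281/36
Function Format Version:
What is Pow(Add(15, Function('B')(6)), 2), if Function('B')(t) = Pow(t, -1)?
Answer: Rational(8281, 36) ≈ 230.03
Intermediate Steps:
Pow(Add(15, Function('B')(6)), 2) = Pow(Add(15, Pow(6, -1)), 2) = Pow(Add(15, Rational(1, 6)), 2) = Pow(Rational(91, 6), 2) = Rational(8281, 36)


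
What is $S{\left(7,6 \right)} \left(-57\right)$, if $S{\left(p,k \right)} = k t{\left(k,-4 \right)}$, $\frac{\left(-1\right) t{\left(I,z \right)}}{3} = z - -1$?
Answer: $-3078$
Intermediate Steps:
$t{\left(I,z \right)} = -3 - 3 z$ ($t{\left(I,z \right)} = - 3 \left(z - -1\right) = - 3 \left(z + 1\right) = - 3 \left(1 + z\right) = -3 - 3 z$)
$S{\left(p,k \right)} = 9 k$ ($S{\left(p,k \right)} = k \left(-3 - -12\right) = k \left(-3 + 12\right) = k 9 = 9 k$)
$S{\left(7,6 \right)} \left(-57\right) = 9 \cdot 6 \left(-57\right) = 54 \left(-57\right) = -3078$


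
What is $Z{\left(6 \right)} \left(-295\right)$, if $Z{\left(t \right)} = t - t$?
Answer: $0$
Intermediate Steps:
$Z{\left(t \right)} = 0$
$Z{\left(6 \right)} \left(-295\right) = 0 \left(-295\right) = 0$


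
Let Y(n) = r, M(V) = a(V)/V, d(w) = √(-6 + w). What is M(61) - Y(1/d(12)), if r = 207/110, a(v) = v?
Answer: -97/110 ≈ -0.88182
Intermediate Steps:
M(V) = 1 (M(V) = V/V = 1)
r = 207/110 (r = 207*(1/110) = 207/110 ≈ 1.8818)
Y(n) = 207/110
M(61) - Y(1/d(12)) = 1 - 1*207/110 = 1 - 207/110 = -97/110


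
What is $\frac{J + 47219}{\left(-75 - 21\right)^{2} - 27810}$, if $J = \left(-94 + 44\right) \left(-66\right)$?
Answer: $- \frac{50519}{18594} \approx -2.717$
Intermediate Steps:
$J = 3300$ ($J = \left(-50\right) \left(-66\right) = 3300$)
$\frac{J + 47219}{\left(-75 - 21\right)^{2} - 27810} = \frac{3300 + 47219}{\left(-75 - 21\right)^{2} - 27810} = \frac{50519}{\left(-96\right)^{2} - 27810} = \frac{50519}{9216 - 27810} = \frac{50519}{-18594} = 50519 \left(- \frac{1}{18594}\right) = - \frac{50519}{18594}$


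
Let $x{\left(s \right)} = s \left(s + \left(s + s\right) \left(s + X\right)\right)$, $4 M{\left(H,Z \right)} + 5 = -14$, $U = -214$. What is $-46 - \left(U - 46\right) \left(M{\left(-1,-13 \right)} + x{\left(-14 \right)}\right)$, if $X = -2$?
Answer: $-1581041$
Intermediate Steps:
$M{\left(H,Z \right)} = - \frac{19}{4}$ ($M{\left(H,Z \right)} = - \frac{5}{4} + \frac{1}{4} \left(-14\right) = - \frac{5}{4} - \frac{7}{2} = - \frac{19}{4}$)
$x{\left(s \right)} = s \left(s + 2 s \left(-2 + s\right)\right)$ ($x{\left(s \right)} = s \left(s + \left(s + s\right) \left(s - 2\right)\right) = s \left(s + 2 s \left(-2 + s\right)\right)$)
$-46 - \left(U - 46\right) \left(M{\left(-1,-13 \right)} + x{\left(-14 \right)}\right) = -46 - \left(-214 - 46\right) \left(- \frac{19}{4} + \left(-14\right)^{2} \left(-3 + 2 \left(-14\right)\right)\right) = -46 - - 260 \left(- \frac{19}{4} + 196 \left(-3 - 28\right)\right) = -46 - - 260 \left(- \frac{19}{4} + 196 \left(-31\right)\right) = -46 - - 260 \left(- \frac{19}{4} - 6076\right) = -46 - \left(-260\right) \left(- \frac{24323}{4}\right) = -46 - 1580995 = -1581041$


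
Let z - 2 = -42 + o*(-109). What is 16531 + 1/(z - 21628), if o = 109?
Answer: 554598518/33549 ≈ 16531.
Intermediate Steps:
z = -11921 (z = 2 + (-42 + 109*(-109)) = 2 + (-42 - 11881) = 2 - 11923 = -11921)
16531 + 1/(z - 21628) = 16531 + 1/(-11921 - 21628) = 16531 + 1/(-33549) = 16531 - 1/33549 = 554598518/33549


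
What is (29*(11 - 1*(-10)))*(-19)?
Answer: -11571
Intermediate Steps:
(29*(11 - 1*(-10)))*(-19) = (29*(11 + 10))*(-19) = (29*21)*(-19) = 609*(-19) = -11571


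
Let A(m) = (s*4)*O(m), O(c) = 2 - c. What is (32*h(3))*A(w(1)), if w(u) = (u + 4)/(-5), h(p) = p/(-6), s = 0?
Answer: 0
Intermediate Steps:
h(p) = -p/6 (h(p) = p*(-⅙) = -p/6)
w(u) = -⅘ - u/5 (w(u) = (4 + u)*(-⅕) = -⅘ - u/5)
A(m) = 0 (A(m) = (0*4)*(2 - m) = 0*(2 - m) = 0)
(32*h(3))*A(w(1)) = (32*(-⅙*3))*0 = (32*(-½))*0 = -16*0 = 0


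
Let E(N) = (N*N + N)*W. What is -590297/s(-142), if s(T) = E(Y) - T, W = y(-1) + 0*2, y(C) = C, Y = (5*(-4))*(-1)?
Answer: 590297/278 ≈ 2123.4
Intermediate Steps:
Y = 20 (Y = -20*(-1) = 20)
W = -1 (W = -1 + 0*2 = -1 + 0 = -1)
E(N) = -N - N**2 (E(N) = (N*N + N)*(-1) = (N**2 + N)*(-1) = (N + N**2)*(-1) = -N - N**2)
s(T) = -420 - T (s(T) = -1*20*(1 + 20) - T = -1*20*21 - T = -420 - T)
-590297/s(-142) = -590297/(-420 - 1*(-142)) = -590297/(-420 + 142) = -590297/(-278) = -590297*(-1/278) = 590297/278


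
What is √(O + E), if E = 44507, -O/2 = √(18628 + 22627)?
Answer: √(44507 - 2*√41255) ≈ 210.00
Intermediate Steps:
O = -2*√41255 (O = -2*√(18628 + 22627) = -2*√41255 ≈ -406.23)
√(O + E) = √(-2*√41255 + 44507) = √(44507 - 2*√41255)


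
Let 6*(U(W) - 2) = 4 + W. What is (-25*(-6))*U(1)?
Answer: 425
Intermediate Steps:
U(W) = 8/3 + W/6 (U(W) = 2 + (4 + W)/6 = 2 + (2/3 + W/6) = 8/3 + W/6)
(-25*(-6))*U(1) = (-25*(-6))*(8/3 + (1/6)*1) = 150*(8/3 + 1/6) = 150*(17/6) = 425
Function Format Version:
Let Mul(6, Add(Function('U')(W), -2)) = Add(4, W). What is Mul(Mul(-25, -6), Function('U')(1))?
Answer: 425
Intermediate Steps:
Function('U')(W) = Add(Rational(8, 3), Mul(Rational(1, 6), W)) (Function('U')(W) = Add(2, Mul(Rational(1, 6), Add(4, W))) = Add(2, Add(Rational(2, 3), Mul(Rational(1, 6), W))) = Add(Rational(8, 3), Mul(Rational(1, 6), W)))
Mul(Mul(-25, -6), Function('U')(1)) = Mul(Mul(-25, -6), Add(Rational(8, 3), Mul(Rational(1, 6), 1))) = Mul(150, Add(Rational(8, 3), Rational(1, 6))) = Mul(150, Rational(17, 6)) = 425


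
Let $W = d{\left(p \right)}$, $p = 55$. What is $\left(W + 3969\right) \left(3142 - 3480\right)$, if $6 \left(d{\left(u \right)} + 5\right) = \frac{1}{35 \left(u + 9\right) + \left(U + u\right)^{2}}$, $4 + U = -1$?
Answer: $- \frac{19052411209}{14220} \approx -1.3398 \cdot 10^{6}$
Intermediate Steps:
$U = -5$ ($U = -4 - 1 = -5$)
$d{\left(u \right)} = -5 + \frac{1}{6 \left(315 + \left(-5 + u\right)^{2} + 35 u\right)}$ ($d{\left(u \right)} = -5 + \frac{1}{6 \left(35 \left(u + 9\right) + \left(-5 + u\right)^{2}\right)} = -5 + \frac{1}{6 \left(35 \left(9 + u\right) + \left(-5 + u\right)^{2}\right)} = -5 + \frac{1}{6 \left(\left(315 + 35 u\right) + \left(-5 + u\right)^{2}\right)} = -5 + \frac{1}{6 \left(315 + \left(-5 + u\right)^{2} + 35 u\right)}$)
$W = - \frac{142199}{28440}$ ($W = \frac{-10199 - 41250 - 30 \cdot 55^{2}}{6 \left(340 + 55^{2} + 25 \cdot 55\right)} = \frac{-10199 - 41250 - 90750}{6 \left(340 + 3025 + 1375\right)} = \frac{-10199 - 41250 - 90750}{6 \cdot 4740} = \frac{1}{6} \cdot \frac{1}{4740} \left(-142199\right) = - \frac{142199}{28440} \approx -5.0$)
$\left(W + 3969\right) \left(3142 - 3480\right) = \left(- \frac{142199}{28440} + 3969\right) \left(3142 - 3480\right) = \frac{112736161}{28440} \left(-338\right) = - \frac{19052411209}{14220}$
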